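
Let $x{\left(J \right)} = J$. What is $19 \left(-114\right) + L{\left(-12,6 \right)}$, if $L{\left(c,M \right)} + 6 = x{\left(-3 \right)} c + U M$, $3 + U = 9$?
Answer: $-2100$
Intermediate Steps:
$U = 6$ ($U = -3 + 9 = 6$)
$L{\left(c,M \right)} = -6 - 3 c + 6 M$ ($L{\left(c,M \right)} = -6 + \left(- 3 c + 6 M\right) = -6 - 3 c + 6 M$)
$19 \left(-114\right) + L{\left(-12,6 \right)} = 19 \left(-114\right) - -66 = -2166 + \left(-6 + 36 + 36\right) = -2166 + 66 = -2100$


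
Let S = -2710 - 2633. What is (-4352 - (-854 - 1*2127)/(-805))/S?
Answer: 3506341/4301115 ≈ 0.81522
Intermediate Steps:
S = -5343
(-4352 - (-854 - 1*2127)/(-805))/S = (-4352 - (-854 - 1*2127)/(-805))/(-5343) = (-4352 - (-854 - 2127)*(-1)/805)*(-1/5343) = (-4352 - (-2981)*(-1)/805)*(-1/5343) = (-4352 - 1*2981/805)*(-1/5343) = (-4352 - 2981/805)*(-1/5343) = -3506341/805*(-1/5343) = 3506341/4301115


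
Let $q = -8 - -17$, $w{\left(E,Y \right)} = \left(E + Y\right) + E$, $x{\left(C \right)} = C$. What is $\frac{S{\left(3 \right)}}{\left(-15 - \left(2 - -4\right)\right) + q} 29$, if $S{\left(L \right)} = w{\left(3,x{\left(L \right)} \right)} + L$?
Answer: $-29$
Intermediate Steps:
$w{\left(E,Y \right)} = Y + 2 E$
$q = 9$ ($q = -8 + 17 = 9$)
$S{\left(L \right)} = 6 + 2 L$ ($S{\left(L \right)} = \left(L + 2 \cdot 3\right) + L = \left(L + 6\right) + L = \left(6 + L\right) + L = 6 + 2 L$)
$\frac{S{\left(3 \right)}}{\left(-15 - \left(2 - -4\right)\right) + q} 29 = \frac{6 + 2 \cdot 3}{\left(-15 - \left(2 - -4\right)\right) + 9} \cdot 29 = \frac{6 + 6}{\left(-15 - \left(2 + 4\right)\right) + 9} \cdot 29 = \frac{1}{\left(-15 - 6\right) + 9} \cdot 12 \cdot 29 = \frac{1}{-21 + 9} \cdot 12 \cdot 29 = \frac{1}{-12} \cdot 12 \cdot 29 = \left(- \frac{1}{12}\right) 12 \cdot 29 = \left(-1\right) 29 = -29$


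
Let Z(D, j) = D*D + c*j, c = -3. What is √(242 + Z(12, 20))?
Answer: √326 ≈ 18.055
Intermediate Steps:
Z(D, j) = D² - 3*j (Z(D, j) = D*D - 3*j = D² - 3*j)
√(242 + Z(12, 20)) = √(242 + (12² - 3*20)) = √(242 + (144 - 60)) = √(242 + 84) = √326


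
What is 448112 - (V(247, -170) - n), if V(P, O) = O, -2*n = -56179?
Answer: 952743/2 ≈ 4.7637e+5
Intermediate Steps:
n = 56179/2 (n = -1/2*(-56179) = 56179/2 ≈ 28090.)
448112 - (V(247, -170) - n) = 448112 - (-170 - 1*56179/2) = 448112 - (-170 - 56179/2) = 448112 - 1*(-56519/2) = 448112 + 56519/2 = 952743/2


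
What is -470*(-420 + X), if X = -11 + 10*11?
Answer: 150870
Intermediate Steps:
X = 99 (X = -11 + 110 = 99)
-470*(-420 + X) = -470*(-420 + 99) = -470*(-321) = 150870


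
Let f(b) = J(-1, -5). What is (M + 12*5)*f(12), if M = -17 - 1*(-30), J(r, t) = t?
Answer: -365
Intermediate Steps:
f(b) = -5
M = 13 (M = -17 + 30 = 13)
(M + 12*5)*f(12) = (13 + 12*5)*(-5) = (13 + 60)*(-5) = 73*(-5) = -365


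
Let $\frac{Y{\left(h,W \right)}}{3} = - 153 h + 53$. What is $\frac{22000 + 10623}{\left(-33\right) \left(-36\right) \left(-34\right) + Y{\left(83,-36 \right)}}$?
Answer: $- \frac{32623}{78330} \approx -0.41648$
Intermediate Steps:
$Y{\left(h,W \right)} = 159 - 459 h$ ($Y{\left(h,W \right)} = 3 \left(- 153 h + 53\right) = 3 \left(53 - 153 h\right) = 159 - 459 h$)
$\frac{22000 + 10623}{\left(-33\right) \left(-36\right) \left(-34\right) + Y{\left(83,-36 \right)}} = \frac{22000 + 10623}{\left(-33\right) \left(-36\right) \left(-34\right) + \left(159 - 38097\right)} = \frac{32623}{1188 \left(-34\right) + \left(159 - 38097\right)} = \frac{32623}{-40392 - 37938} = \frac{32623}{-78330} = 32623 \left(- \frac{1}{78330}\right) = - \frac{32623}{78330}$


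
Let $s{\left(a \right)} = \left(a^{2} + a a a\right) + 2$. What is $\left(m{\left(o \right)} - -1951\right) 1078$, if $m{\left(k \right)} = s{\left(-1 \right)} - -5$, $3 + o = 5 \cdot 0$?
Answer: $2110724$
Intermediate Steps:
$s{\left(a \right)} = 2 + a^{2} + a^{3}$ ($s{\left(a \right)} = \left(a^{2} + a^{2} a\right) + 2 = \left(a^{2} + a^{3}\right) + 2 = 2 + a^{2} + a^{3}$)
$o = -3$ ($o = -3 + 5 \cdot 0 = -3 + 0 = -3$)
$m{\left(k \right)} = 7$ ($m{\left(k \right)} = \left(2 + \left(-1\right)^{2} + \left(-1\right)^{3}\right) - -5 = \left(2 + 1 - 1\right) + 5 = 2 + 5 = 7$)
$\left(m{\left(o \right)} - -1951\right) 1078 = \left(7 - -1951\right) 1078 = \left(7 + 1951\right) 1078 = 1958 \cdot 1078 = 2110724$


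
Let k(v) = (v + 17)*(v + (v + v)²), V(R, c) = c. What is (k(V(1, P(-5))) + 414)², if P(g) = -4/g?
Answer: 3507719076/15625 ≈ 2.2449e+5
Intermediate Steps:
k(v) = (17 + v)*(v + 4*v²) (k(v) = (17 + v)*(v + (2*v)²) = (17 + v)*(v + 4*v²))
(k(V(1, P(-5))) + 414)² = ((-4/(-5))*(17 + 4*(-4/(-5))² + 69*(-4/(-5))) + 414)² = ((-4*(-⅕))*(17 + 4*(-4*(-⅕))² + 69*(-4*(-⅕))) + 414)² = (4*(17 + 4*(⅘)² + 69*(⅘))/5 + 414)² = (4*(17 + 4*(16/25) + 276/5)/5 + 414)² = (4*(17 + 64/25 + 276/5)/5 + 414)² = ((⅘)*(1869/25) + 414)² = (7476/125 + 414)² = (59226/125)² = 3507719076/15625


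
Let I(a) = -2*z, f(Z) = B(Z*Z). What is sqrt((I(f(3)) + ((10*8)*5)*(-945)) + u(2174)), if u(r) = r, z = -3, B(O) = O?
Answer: 2*I*sqrt(93955) ≈ 613.04*I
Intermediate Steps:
f(Z) = Z**2 (f(Z) = Z*Z = Z**2)
I(a) = 6 (I(a) = -2*(-3) = 6)
sqrt((I(f(3)) + ((10*8)*5)*(-945)) + u(2174)) = sqrt((6 + ((10*8)*5)*(-945)) + 2174) = sqrt((6 + (80*5)*(-945)) + 2174) = sqrt((6 + 400*(-945)) + 2174) = sqrt((6 - 378000) + 2174) = sqrt(-377994 + 2174) = sqrt(-375820) = 2*I*sqrt(93955)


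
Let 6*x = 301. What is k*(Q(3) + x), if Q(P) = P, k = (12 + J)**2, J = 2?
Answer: 31262/3 ≈ 10421.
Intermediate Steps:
k = 196 (k = (12 + 2)**2 = 14**2 = 196)
x = 301/6 (x = (1/6)*301 = 301/6 ≈ 50.167)
k*(Q(3) + x) = 196*(3 + 301/6) = 196*(319/6) = 31262/3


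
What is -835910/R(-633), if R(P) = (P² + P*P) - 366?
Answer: -417955/400506 ≈ -1.0436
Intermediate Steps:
R(P) = -366 + 2*P² (R(P) = (P² + P²) - 366 = 2*P² - 366 = -366 + 2*P²)
-835910/R(-633) = -835910/(-366 + 2*(-633)²) = -835910/(-366 + 2*400689) = -835910/(-366 + 801378) = -835910/801012 = -835910*1/801012 = -417955/400506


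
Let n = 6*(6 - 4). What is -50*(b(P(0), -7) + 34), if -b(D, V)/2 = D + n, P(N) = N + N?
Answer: -500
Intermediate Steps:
n = 12 (n = 6*2 = 12)
P(N) = 2*N
b(D, V) = -24 - 2*D (b(D, V) = -2*(D + 12) = -2*(12 + D) = -24 - 2*D)
-50*(b(P(0), -7) + 34) = -50*((-24 - 4*0) + 34) = -50*((-24 - 2*0) + 34) = -50*((-24 + 0) + 34) = -50*(-24 + 34) = -50*10 = -500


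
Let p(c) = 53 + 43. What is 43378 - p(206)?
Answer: 43282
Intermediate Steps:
p(c) = 96
43378 - p(206) = 43378 - 1*96 = 43378 - 96 = 43282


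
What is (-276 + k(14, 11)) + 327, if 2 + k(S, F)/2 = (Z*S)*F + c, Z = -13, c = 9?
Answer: -3939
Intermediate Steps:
k(S, F) = 14 - 26*F*S (k(S, F) = -4 + 2*((-13*S)*F + 9) = -4 + 2*(-13*F*S + 9) = -4 + 2*(9 - 13*F*S) = -4 + (18 - 26*F*S) = 14 - 26*F*S)
(-276 + k(14, 11)) + 327 = (-276 + (14 - 26*11*14)) + 327 = (-276 + (14 - 4004)) + 327 = (-276 - 3990) + 327 = -4266 + 327 = -3939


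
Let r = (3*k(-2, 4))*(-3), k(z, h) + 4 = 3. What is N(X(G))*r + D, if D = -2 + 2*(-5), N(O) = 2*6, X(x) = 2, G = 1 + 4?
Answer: 96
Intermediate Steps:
k(z, h) = -1 (k(z, h) = -4 + 3 = -1)
G = 5
N(O) = 12
r = 9 (r = (3*(-1))*(-3) = -3*(-3) = 9)
D = -12 (D = -2 - 10 = -12)
N(X(G))*r + D = 12*9 - 12 = 108 - 12 = 96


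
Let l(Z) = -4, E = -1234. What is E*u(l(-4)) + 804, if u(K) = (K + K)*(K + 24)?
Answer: 198244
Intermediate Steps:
u(K) = 2*K*(24 + K) (u(K) = (2*K)*(24 + K) = 2*K*(24 + K))
E*u(l(-4)) + 804 = -2468*(-4)*(24 - 4) + 804 = -2468*(-4)*20 + 804 = -1234*(-160) + 804 = 197440 + 804 = 198244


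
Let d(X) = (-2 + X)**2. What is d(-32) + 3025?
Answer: 4181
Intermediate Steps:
d(-32) + 3025 = (-2 - 32)**2 + 3025 = (-34)**2 + 3025 = 1156 + 3025 = 4181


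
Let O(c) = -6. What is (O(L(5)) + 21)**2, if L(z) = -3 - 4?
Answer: 225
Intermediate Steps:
L(z) = -7
(O(L(5)) + 21)**2 = (-6 + 21)**2 = 15**2 = 225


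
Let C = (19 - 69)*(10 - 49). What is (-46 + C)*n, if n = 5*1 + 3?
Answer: 15232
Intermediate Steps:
n = 8 (n = 5 + 3 = 8)
C = 1950 (C = -50*(-39) = 1950)
(-46 + C)*n = (-46 + 1950)*8 = 1904*8 = 15232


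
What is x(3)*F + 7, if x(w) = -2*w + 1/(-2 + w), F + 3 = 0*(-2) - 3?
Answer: 37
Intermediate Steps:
F = -6 (F = -3 + (0*(-2) - 3) = -3 + (0 - 3) = -3 - 3 = -6)
x(w) = 1/(-2 + w) - 2*w
x(3)*F + 7 = ((1 - 2*3**2 + 4*3)/(-2 + 3))*(-6) + 7 = ((1 - 2*9 + 12)/1)*(-6) + 7 = (1*(1 - 18 + 12))*(-6) + 7 = (1*(-5))*(-6) + 7 = -5*(-6) + 7 = 30 + 7 = 37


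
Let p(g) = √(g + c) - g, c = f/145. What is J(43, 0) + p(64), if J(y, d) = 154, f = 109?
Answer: 90 + √1361405/145 ≈ 98.047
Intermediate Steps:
c = 109/145 ≈ 0.75172
p(g) = √(109/145 + g) - g (p(g) = √(g + 109/145) - g = √(109/145 + g) - g)
J(43, 0) + p(64) = 154 + (-1*64 + √(15805 + 21025*64)/145) = 154 + (-64 + √(15805 + 1345600)/145) = 154 + (-64 + √1361405/145) = 90 + √1361405/145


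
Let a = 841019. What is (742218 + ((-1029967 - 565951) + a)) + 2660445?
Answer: 2647764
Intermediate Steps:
(742218 + ((-1029967 - 565951) + a)) + 2660445 = (742218 + ((-1029967 - 565951) + 841019)) + 2660445 = (742218 + (-1595918 + 841019)) + 2660445 = (742218 - 754899) + 2660445 = -12681 + 2660445 = 2647764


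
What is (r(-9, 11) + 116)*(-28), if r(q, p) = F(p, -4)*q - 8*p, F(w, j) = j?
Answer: -1792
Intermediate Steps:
r(q, p) = -8*p - 4*q (r(q, p) = -4*q - 8*p = -8*p - 4*q)
(r(-9, 11) + 116)*(-28) = ((-8*11 - 4*(-9)) + 116)*(-28) = ((-88 + 36) + 116)*(-28) = (-52 + 116)*(-28) = 64*(-28) = -1792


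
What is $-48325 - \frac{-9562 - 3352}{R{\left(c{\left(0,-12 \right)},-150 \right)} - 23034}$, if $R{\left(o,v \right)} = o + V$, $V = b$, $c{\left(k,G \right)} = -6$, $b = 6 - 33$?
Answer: $- \frac{101338699}{2097} \approx -48326.0$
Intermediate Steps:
$b = -27$ ($b = 6 - 33 = -27$)
$V = -27$
$R{\left(o,v \right)} = -27 + o$ ($R{\left(o,v \right)} = o - 27 = -27 + o$)
$-48325 - \frac{-9562 - 3352}{R{\left(c{\left(0,-12 \right)},-150 \right)} - 23034} = -48325 - \frac{-9562 - 3352}{\left(-27 - 6\right) - 23034} = -48325 - - \frac{12914}{-33 - 23034} = -48325 - - \frac{12914}{-23067} = -48325 - \left(-12914\right) \left(- \frac{1}{23067}\right) = -48325 - \frac{1174}{2097} = - \frac{101338699}{2097}$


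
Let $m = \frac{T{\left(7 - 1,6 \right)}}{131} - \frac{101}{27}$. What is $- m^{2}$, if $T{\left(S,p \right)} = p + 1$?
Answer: $- \frac{170093764}{12510369} \approx -13.596$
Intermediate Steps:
$T{\left(S,p \right)} = 1 + p$
$m = - \frac{13042}{3537}$ ($m = \frac{1 + 6}{131} - \frac{101}{27} = 7 \cdot \frac{1}{131} - \frac{101}{27} = \frac{7}{131} - \frac{101}{27} = - \frac{13042}{3537} \approx -3.6873$)
$- m^{2} = - \left(- \frac{13042}{3537}\right)^{2} = \left(-1\right) \frac{170093764}{12510369} = - \frac{170093764}{12510369}$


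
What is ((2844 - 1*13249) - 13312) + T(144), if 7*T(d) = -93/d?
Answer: -7968943/336 ≈ -23717.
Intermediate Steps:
T(d) = -93/(7*d) (T(d) = (-93/d)/7 = -93/(7*d))
((2844 - 1*13249) - 13312) + T(144) = ((2844 - 1*13249) - 13312) - 93/7/144 = ((2844 - 13249) - 13312) - 93/7*1/144 = (-10405 - 13312) - 31/336 = -23717 - 31/336 = -7968943/336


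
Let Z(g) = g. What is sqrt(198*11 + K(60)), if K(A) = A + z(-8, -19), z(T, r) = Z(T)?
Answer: sqrt(2230) ≈ 47.223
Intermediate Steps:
z(T, r) = T
K(A) = -8 + A (K(A) = A - 8 = -8 + A)
sqrt(198*11 + K(60)) = sqrt(198*11 + (-8 + 60)) = sqrt(2178 + 52) = sqrt(2230)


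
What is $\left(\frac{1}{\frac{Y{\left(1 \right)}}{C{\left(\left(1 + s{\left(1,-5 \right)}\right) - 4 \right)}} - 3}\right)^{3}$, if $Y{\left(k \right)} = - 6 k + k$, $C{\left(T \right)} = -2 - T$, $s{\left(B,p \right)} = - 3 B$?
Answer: $- \frac{64}{4913} \approx -0.013027$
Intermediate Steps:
$Y{\left(k \right)} = - 5 k$
$\left(\frac{1}{\frac{Y{\left(1 \right)}}{C{\left(\left(1 + s{\left(1,-5 \right)}\right) - 4 \right)}} - 3}\right)^{3} = \left(\frac{1}{\frac{\left(-5\right) 1}{-2 - \left(\left(1 - 3\right) - 4\right)} - 3}\right)^{3} = \left(\frac{1}{- \frac{5}{-2 - \left(\left(1 - 3\right) - 4\right)} - 3}\right)^{3} = \left(\frac{1}{- \frac{5}{-2 - \left(-2 - 4\right)} - 3}\right)^{3} = \left(\frac{1}{- \frac{5}{-2 - -6} - 3}\right)^{3} = \left(\frac{1}{- \frac{5}{-2 + 6} - 3}\right)^{3} = \left(\frac{1}{- \frac{5}{4} - 3}\right)^{3} = \left(\frac{1}{- \frac{17}{4}}\right)^{3} = \left(- \frac{4}{17}\right)^{3} = - \frac{64}{4913}$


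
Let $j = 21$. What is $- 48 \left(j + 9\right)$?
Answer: $-1440$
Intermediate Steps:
$- 48 \left(j + 9\right) = - 48 \left(21 + 9\right) = \left(-48\right) 30 = -1440$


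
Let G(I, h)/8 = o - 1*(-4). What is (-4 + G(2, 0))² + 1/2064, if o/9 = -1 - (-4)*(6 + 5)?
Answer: 20143352065/2064 ≈ 9.7594e+6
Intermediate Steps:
o = 387 (o = 9*(-1 - (-4)*(6 + 5)) = 9*(-1 - (-4)*11) = 9*(-1 - 1*(-44)) = 9*(-1 + 44) = 9*43 = 387)
G(I, h) = 3128 (G(I, h) = 8*(387 - 1*(-4)) = 8*(387 + 4) = 8*391 = 3128)
(-4 + G(2, 0))² + 1/2064 = (-4 + 3128)² + 1/2064 = 3124² + 1/2064 = 9759376 + 1/2064 = 20143352065/2064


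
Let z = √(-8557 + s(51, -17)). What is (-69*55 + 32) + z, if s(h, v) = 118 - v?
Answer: -3763 + I*√8422 ≈ -3763.0 + 91.771*I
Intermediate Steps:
z = I*√8422 (z = √(-8557 + (118 - 1*(-17))) = √(-8557 + (118 + 17)) = √(-8557 + 135) = √(-8422) = I*√8422 ≈ 91.771*I)
(-69*55 + 32) + z = (-69*55 + 32) + I*√8422 = (-3795 + 32) + I*√8422 = -3763 + I*√8422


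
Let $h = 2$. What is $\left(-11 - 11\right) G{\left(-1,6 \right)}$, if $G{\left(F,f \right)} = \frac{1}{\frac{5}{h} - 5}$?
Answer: $\frac{44}{5} \approx 8.8$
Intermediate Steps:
$G{\left(F,f \right)} = - \frac{2}{5}$ ($G{\left(F,f \right)} = \frac{1}{\frac{5}{2} - 5} = \frac{1}{- \frac{5}{2}} = - \frac{2}{5}$)
$\left(-11 - 11\right) G{\left(-1,6 \right)} = \left(-11 - 11\right) \left(- \frac{2}{5}\right) = \left(-22\right) \left(- \frac{2}{5}\right) = \frac{44}{5}$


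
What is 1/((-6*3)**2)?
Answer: 1/324 ≈ 0.0030864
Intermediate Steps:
1/((-6*3)**2) = 1/((-18)**2) = 1/324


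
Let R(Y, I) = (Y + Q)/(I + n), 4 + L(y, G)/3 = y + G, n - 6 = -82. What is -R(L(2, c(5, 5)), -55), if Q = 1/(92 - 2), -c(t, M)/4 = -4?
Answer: 3781/11790 ≈ 0.32070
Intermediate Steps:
n = -76 (n = 6 - 82 = -76)
c(t, M) = 16 (c(t, M) = -4*(-4) = 16)
Q = 1/90 ≈ 0.011111
L(y, G) = -12 + 3*G + 3*y (L(y, G) = -12 + 3*(y + G) = -12 + 3*(G + y) = -12 + (3*G + 3*y) = -12 + 3*G + 3*y)
R(Y, I) = (1/90 + Y)/(-76 + I) (R(Y, I) = (Y + 1/90)/(I - 76) = (1/90 + Y)/(-76 + I))
-R(L(2, c(5, 5)), -55) = -(1/90 + (-12 + 3*16 + 3*2))/(-76 - 55) = -(1/90 + (-12 + 48 + 6))/(-131) = -(-1)*(1/90 + 42)/131 = -(-1)*3781/(131*90) = -1*(-3781/11790) = 3781/11790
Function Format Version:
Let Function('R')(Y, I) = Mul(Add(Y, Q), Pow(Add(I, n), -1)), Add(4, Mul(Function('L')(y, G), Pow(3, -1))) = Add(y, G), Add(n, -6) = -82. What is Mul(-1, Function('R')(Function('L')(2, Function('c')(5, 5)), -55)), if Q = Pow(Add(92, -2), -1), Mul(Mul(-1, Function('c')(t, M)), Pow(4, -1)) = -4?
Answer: Rational(3781, 11790) ≈ 0.32070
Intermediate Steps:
n = -76 (n = Add(6, -82) = -76)
Function('c')(t, M) = 16 (Function('c')(t, M) = Mul(-4, -4) = 16)
Q = Rational(1, 90) (Q = Pow(90, -1) = Rational(1, 90) ≈ 0.011111)
Function('L')(y, G) = Add(-12, Mul(3, G), Mul(3, y)) (Function('L')(y, G) = Add(-12, Mul(3, Add(y, G))) = Add(-12, Mul(3, Add(G, y))) = Add(-12, Add(Mul(3, G), Mul(3, y))) = Add(-12, Mul(3, G), Mul(3, y)))
Function('R')(Y, I) = Mul(Pow(Add(-76, I), -1), Add(Rational(1, 90), Y)) (Function('R')(Y, I) = Mul(Add(Y, Rational(1, 90)), Pow(Add(I, -76), -1)) = Mul(Add(Rational(1, 90), Y), Pow(Add(-76, I), -1)) = Mul(Pow(Add(-76, I), -1), Add(Rational(1, 90), Y)))
Mul(-1, Function('R')(Function('L')(2, Function('c')(5, 5)), -55)) = Mul(-1, Mul(Pow(Add(-76, -55), -1), Add(Rational(1, 90), Add(-12, Mul(3, 16), Mul(3, 2))))) = Mul(-1, Mul(Pow(-131, -1), Add(Rational(1, 90), Add(-12, 48, 6)))) = Mul(-1, Mul(Rational(-1, 131), Add(Rational(1, 90), 42))) = Mul(-1, Mul(Rational(-1, 131), Rational(3781, 90))) = Mul(-1, Rational(-3781, 11790)) = Rational(3781, 11790)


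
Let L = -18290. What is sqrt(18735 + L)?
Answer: sqrt(445) ≈ 21.095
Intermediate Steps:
sqrt(18735 + L) = sqrt(18735 - 18290) = sqrt(445)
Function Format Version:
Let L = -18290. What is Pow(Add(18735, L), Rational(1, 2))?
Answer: Pow(445, Rational(1, 2)) ≈ 21.095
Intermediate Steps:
Pow(Add(18735, L), Rational(1, 2)) = Pow(Add(18735, -18290), Rational(1, 2)) = Pow(445, Rational(1, 2))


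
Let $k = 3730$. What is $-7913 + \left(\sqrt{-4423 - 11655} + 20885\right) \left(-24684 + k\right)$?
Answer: $-437632203 - 20954 i \sqrt{16078} \approx -4.3763 \cdot 10^{8} - 2.6569 \cdot 10^{6} i$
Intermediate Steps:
$-7913 + \left(\sqrt{-4423 - 11655} + 20885\right) \left(-24684 + k\right) = -7913 + \left(\sqrt{-4423 - 11655} + 20885\right) \left(-24684 + 3730\right) = -7913 + \left(\sqrt{-16078} + 20885\right) \left(-20954\right) = -7913 + \left(i \sqrt{16078} + 20885\right) \left(-20954\right) = -7913 + \left(20885 + i \sqrt{16078}\right) \left(-20954\right) = -7913 - \left(437624290 + 20954 i \sqrt{16078}\right) = -437632203 - 20954 i \sqrt{16078}$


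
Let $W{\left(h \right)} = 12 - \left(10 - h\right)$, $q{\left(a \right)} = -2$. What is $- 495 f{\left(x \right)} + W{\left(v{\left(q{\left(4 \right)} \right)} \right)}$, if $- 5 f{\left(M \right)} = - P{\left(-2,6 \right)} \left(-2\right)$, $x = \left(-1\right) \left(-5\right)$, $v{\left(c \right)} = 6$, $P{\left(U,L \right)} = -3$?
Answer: $-586$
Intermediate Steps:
$x = 5$
$W{\left(h \right)} = 2 + h$ ($W{\left(h \right)} = 12 + \left(-10 + h\right) = 2 + h$)
$f{\left(M \right)} = \frac{6}{5}$ ($f{\left(M \right)} = - \frac{\left(-1\right) \left(-3\right) \left(-2\right)}{5} = - \frac{3 \left(-2\right)}{5} = \left(- \frac{1}{5}\right) \left(-6\right) = \frac{6}{5}$)
$- 495 f{\left(x \right)} + W{\left(v{\left(q{\left(4 \right)} \right)} \right)} = \left(-495\right) \frac{6}{5} + \left(2 + 6\right) = -594 + 8 = -586$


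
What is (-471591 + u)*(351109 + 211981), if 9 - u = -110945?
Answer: -203071088330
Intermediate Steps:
u = 110954 (u = 9 - 1*(-110945) = 9 + 110945 = 110954)
(-471591 + u)*(351109 + 211981) = (-471591 + 110954)*(351109 + 211981) = -360637*563090 = -203071088330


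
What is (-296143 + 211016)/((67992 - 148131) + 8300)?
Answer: 85127/71839 ≈ 1.1850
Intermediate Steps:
(-296143 + 211016)/((67992 - 148131) + 8300) = -85127/(-80139 + 8300) = -85127/(-71839) = -85127*(-1/71839) = 85127/71839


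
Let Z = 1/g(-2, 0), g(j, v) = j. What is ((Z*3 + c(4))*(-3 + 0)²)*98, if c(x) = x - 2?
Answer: 441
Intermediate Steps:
c(x) = -2 + x
Z = -½ (Z = 1/(-2) = -½ ≈ -0.50000)
((Z*3 + c(4))*(-3 + 0)²)*98 = ((-½*3 + (-2 + 4))*(-3 + 0)²)*98 = ((-3/2 + 2)*(-3)²)*98 = ((½)*9)*98 = (9/2)*98 = 441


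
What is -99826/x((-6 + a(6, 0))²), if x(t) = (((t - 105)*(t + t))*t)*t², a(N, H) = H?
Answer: 49913/115893504 ≈ 0.00043068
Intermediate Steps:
x(t) = 2*t⁴*(-105 + t) (x(t) = (((-105 + t)*(2*t))*t)*t² = ((2*t*(-105 + t))*t)*t² = (2*t²*(-105 + t))*t² = 2*t⁴*(-105 + t))
-99826/x((-6 + a(6, 0))²) = -99826*1/(2*(-105 + (-6 + 0)²)*(-6 + 0)⁸) = -99826*1/(3359232*(-105 + (-6)²)) = -99826*1/(3359232*(-105 + 36)) = -99826/(2*1679616*(-69)) = -99826/(-231787008) = -99826*(-1/231787008) = 49913/115893504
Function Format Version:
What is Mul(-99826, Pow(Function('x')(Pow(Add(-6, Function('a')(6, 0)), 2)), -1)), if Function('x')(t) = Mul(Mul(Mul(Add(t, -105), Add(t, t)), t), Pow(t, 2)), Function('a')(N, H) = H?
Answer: Rational(49913, 115893504) ≈ 0.00043068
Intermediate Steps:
Function('x')(t) = Mul(2, Pow(t, 4), Add(-105, t)) (Function('x')(t) = Mul(Mul(Mul(Add(-105, t), Mul(2, t)), t), Pow(t, 2)) = Mul(Mul(Mul(2, t, Add(-105, t)), t), Pow(t, 2)) = Mul(Mul(2, Pow(t, 2), Add(-105, t)), Pow(t, 2)) = Mul(2, Pow(t, 4), Add(-105, t)))
Mul(-99826, Pow(Function('x')(Pow(Add(-6, Function('a')(6, 0)), 2)), -1)) = Mul(-99826, Pow(Mul(2, Pow(Pow(Add(-6, 0), 2), 4), Add(-105, Pow(Add(-6, 0), 2))), -1)) = Mul(-99826, Pow(Mul(2, Pow(Pow(-6, 2), 4), Add(-105, Pow(-6, 2))), -1)) = Mul(-99826, Pow(Mul(2, Pow(36, 4), Add(-105, 36)), -1)) = Mul(-99826, Pow(Mul(2, 1679616, -69), -1)) = Mul(-99826, Pow(-231787008, -1)) = Mul(-99826, Rational(-1, 231787008)) = Rational(49913, 115893504)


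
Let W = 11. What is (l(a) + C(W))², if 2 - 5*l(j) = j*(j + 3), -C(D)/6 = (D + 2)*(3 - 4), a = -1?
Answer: 155236/25 ≈ 6209.4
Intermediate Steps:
C(D) = 12 + 6*D (C(D) = -6*(D + 2)*(3 - 4) = -6*(2 + D)*(-1) = -6*(-2 - D) = 12 + 6*D)
l(j) = ⅖ - j*(3 + j)/5 (l(j) = ⅖ - j*(j + 3)/5 = ⅖ - j*(3 + j)/5)
(l(a) + C(W))² = ((⅖ - ⅗*(-1) - ⅕*(-1)²) + (12 + 6*11))² = ((⅖ + ⅗ - ⅕*1) + (12 + 66))² = ((⅖ + ⅗ - ⅕) + 78)² = (⅘ + 78)² = (394/5)² = 155236/25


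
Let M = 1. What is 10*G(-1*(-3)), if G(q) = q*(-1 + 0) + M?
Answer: -20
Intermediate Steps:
G(q) = 1 - q (G(q) = q*(-1 + 0) + 1 = q*(-1) + 1 = -q + 1 = 1 - q)
10*G(-1*(-3)) = 10*(1 - (-1)*(-3)) = 10*(1 - 1*3) = 10*(1 - 3) = 10*(-2) = -20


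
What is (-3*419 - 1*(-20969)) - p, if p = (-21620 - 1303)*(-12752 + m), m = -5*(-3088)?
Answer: 61636736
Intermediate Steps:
m = 15440
p = -61617024 (p = (-21620 - 1303)*(-12752 + 15440) = -22923*2688 = -61617024)
(-3*419 - 1*(-20969)) - p = (-3*419 - 1*(-20969)) - 1*(-61617024) = (-1257 + 20969) + 61617024 = 19712 + 61617024 = 61636736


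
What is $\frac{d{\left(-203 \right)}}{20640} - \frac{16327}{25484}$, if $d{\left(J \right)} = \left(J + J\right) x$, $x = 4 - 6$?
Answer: $- \frac{19768517}{32874360} \approx -0.60134$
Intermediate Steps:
$x = -2$ ($x = 4 - 6 = -2$)
$d{\left(J \right)} = - 4 J$ ($d{\left(J \right)} = \left(J + J\right) \left(-2\right) = 2 J \left(-2\right) = - 4 J$)
$\frac{d{\left(-203 \right)}}{20640} - \frac{16327}{25484} = \frac{\left(-4\right) \left(-203\right)}{20640} - \frac{16327}{25484} = 812 \cdot \frac{1}{20640} - \frac{16327}{25484} = \frac{203}{5160} - \frac{16327}{25484} = - \frac{19768517}{32874360}$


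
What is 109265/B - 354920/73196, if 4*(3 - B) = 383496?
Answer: -10506074065/1754343429 ≈ -5.9886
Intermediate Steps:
B = -95871 (B = 3 - ¼*383496 = 3 - 95874 = -95871)
109265/B - 354920/73196 = 109265/(-95871) - 354920/73196 = 109265*(-1/95871) - 354920*1/73196 = -109265/95871 - 88730/18299 = -10506074065/1754343429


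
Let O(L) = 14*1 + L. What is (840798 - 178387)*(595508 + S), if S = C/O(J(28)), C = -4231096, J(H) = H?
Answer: 6882529779320/21 ≈ 3.2774e+11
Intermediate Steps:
O(L) = 14 + L
S = -2115548/21 (S = -4231096/(14 + 28) = -4231096/42 = -4231096*1/42 = -2115548/21 ≈ -1.0074e+5)
(840798 - 178387)*(595508 + S) = (840798 - 178387)*(595508 - 2115548/21) = 662411*(10390120/21) = 6882529779320/21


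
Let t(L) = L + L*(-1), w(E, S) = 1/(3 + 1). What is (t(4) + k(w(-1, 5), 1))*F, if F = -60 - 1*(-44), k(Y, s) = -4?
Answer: 64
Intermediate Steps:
w(E, S) = ¼ (w(E, S) = 1/4 = ¼)
t(L) = 0 (t(L) = L - L = 0)
F = -16 (F = -60 + 44 = -16)
(t(4) + k(w(-1, 5), 1))*F = (0 - 4)*(-16) = -4*(-16) = 64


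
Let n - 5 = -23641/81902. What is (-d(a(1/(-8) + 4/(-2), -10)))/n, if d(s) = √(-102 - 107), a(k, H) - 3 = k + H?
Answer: -81902*I*√209/385869 ≈ -3.0685*I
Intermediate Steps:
a(k, H) = 3 + H + k (a(k, H) = 3 + (k + H) = 3 + (H + k) = 3 + H + k)
d(s) = I*√209 (d(s) = √(-209) = I*√209)
n = 385869/81902 (n = 5 - 23641/81902 = 385869/81902 ≈ 4.7113)
(-d(a(1/(-8) + 4/(-2), -10)))/n = (-I*√209)/(385869/81902) = -I*√209*(81902/385869) = -81902*I*√209/385869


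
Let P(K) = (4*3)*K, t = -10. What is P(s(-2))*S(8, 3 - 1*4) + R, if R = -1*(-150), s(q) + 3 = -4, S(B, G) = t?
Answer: 990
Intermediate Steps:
S(B, G) = -10
s(q) = -7 (s(q) = -3 - 4 = -7)
P(K) = 12*K
R = 150
P(s(-2))*S(8, 3 - 1*4) + R = (12*(-7))*(-10) + 150 = -84*(-10) + 150 = 840 + 150 = 990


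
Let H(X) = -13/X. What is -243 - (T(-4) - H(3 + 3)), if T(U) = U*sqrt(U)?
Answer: -1471/6 + 8*I ≈ -245.17 + 8.0*I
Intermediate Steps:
T(U) = U**(3/2)
-243 - (T(-4) - H(3 + 3)) = -243 - ((-4)**(3/2) - (-13)/(3 + 3)) = -243 - (-8*I - (-13)/6) = -243 - (-8*I - 1*(-13/6)) = -243 - (-8*I + 13/6) = -243 - (13/6 - 8*I) = -243 + (-13/6 + 8*I) = -1471/6 + 8*I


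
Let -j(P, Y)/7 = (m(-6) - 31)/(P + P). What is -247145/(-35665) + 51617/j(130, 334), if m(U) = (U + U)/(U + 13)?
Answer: 95739175101/1633457 ≈ 58611.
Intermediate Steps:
m(U) = 2*U/(13 + U) (m(U) = (2*U)/(13 + U) = 2*U/(13 + U))
j(P, Y) = 229/(2*P) (j(P, Y) = -7*(2*(-6)/(13 - 6) - 31)/(P + P) = -7*(2*(-6)/7 - 31)/(2*P) = -7*(2*(-6)*(⅐) - 31)*1/(2*P) = -7*(-12/7 - 31)*1/(2*P) = -(-229)*1/(2*P) = -(-229)/(2*P) = 229/(2*P))
-247145/(-35665) + 51617/j(130, 334) = -247145/(-35665) + 51617/(((229/2)/130)) = -247145*(-1/35665) + 51617/(((229/2)*(1/130))) = 49429/7133 + 51617/(229/260) = 49429/7133 + 51617*(260/229) = 49429/7133 + 13420420/229 = 95739175101/1633457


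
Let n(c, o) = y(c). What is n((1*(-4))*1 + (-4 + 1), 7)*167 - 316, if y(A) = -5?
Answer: -1151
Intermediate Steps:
n(c, o) = -5
n((1*(-4))*1 + (-4 + 1), 7)*167 - 316 = -5*167 - 316 = -835 - 316 = -1151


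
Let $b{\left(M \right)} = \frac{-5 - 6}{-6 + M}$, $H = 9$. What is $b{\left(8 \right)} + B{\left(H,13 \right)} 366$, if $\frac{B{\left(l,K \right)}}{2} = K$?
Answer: $\frac{19021}{2} \approx 9510.5$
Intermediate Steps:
$B{\left(l,K \right)} = 2 K$
$b{\left(M \right)} = - \frac{11}{-6 + M}$
$b{\left(8 \right)} + B{\left(H,13 \right)} 366 = - \frac{11}{-6 + 8} + 2 \cdot 13 \cdot 366 = - \frac{11}{2} + 26 \cdot 366 = \left(-11\right) \frac{1}{2} + 9516 = - \frac{11}{2} + 9516 = \frac{19021}{2}$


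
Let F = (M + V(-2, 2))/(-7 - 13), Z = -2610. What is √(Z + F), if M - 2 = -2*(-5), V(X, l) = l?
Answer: I*√261070/10 ≈ 51.095*I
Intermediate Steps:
M = 12 (M = 2 - 2*(-5) = 2 + 10 = 12)
F = -7/10 (F = (12 + 2)/(-7 - 13) = 14/(-20) = -1/20*14 = -7/10 ≈ -0.70000)
√(Z + F) = √(-2610 - 7/10) = √(-26107/10) = I*√261070/10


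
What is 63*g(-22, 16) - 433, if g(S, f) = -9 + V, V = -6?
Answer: -1378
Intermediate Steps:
g(S, f) = -15 (g(S, f) = -9 - 6 = -15)
63*g(-22, 16) - 433 = 63*(-15) - 433 = -945 - 433 = -1378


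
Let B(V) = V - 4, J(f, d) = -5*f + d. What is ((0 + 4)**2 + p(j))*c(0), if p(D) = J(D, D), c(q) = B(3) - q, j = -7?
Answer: -44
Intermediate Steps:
J(f, d) = d - 5*f
B(V) = -4 + V
c(q) = -1 - q (c(q) = (-4 + 3) - q = -1 - q)
p(D) = -4*D (p(D) = D - 5*D = -4*D)
((0 + 4)**2 + p(j))*c(0) = ((0 + 4)**2 - 4*(-7))*(-1 - 1*0) = (4**2 + 28)*(-1 + 0) = (16 + 28)*(-1) = 44*(-1) = -44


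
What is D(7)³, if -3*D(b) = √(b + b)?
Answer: -14*√14/27 ≈ -1.9401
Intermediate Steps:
D(b) = -√2*√b/3 (D(b) = -√(b + b)/3 = -√2*√b/3)
D(7)³ = (-√2*√7/3)³ = (-√14/3)³ = -14*√14/27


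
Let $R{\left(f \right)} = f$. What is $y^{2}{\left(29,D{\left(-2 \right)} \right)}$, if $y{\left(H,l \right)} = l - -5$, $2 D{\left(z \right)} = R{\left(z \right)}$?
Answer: $16$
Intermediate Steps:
$D{\left(z \right)} = \frac{z}{2}$
$y{\left(H,l \right)} = 5 + l$ ($y{\left(H,l \right)} = l + 5 = 5 + l$)
$y^{2}{\left(29,D{\left(-2 \right)} \right)} = \left(5 + \frac{1}{2} \left(-2\right)\right)^{2} = \left(5 - 1\right)^{2} = 4^{2} = 16$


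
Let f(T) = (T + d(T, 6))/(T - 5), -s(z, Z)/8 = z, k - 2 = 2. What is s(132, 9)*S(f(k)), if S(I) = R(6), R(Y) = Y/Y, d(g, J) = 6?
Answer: -1056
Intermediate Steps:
k = 4 (k = 2 + 2 = 4)
s(z, Z) = -8*z
f(T) = (6 + T)/(-5 + T) (f(T) = (T + 6)/(T - 5) = (6 + T)/(-5 + T))
R(Y) = 1
S(I) = 1
s(132, 9)*S(f(k)) = -8*132*1 = -1056*1 = -1056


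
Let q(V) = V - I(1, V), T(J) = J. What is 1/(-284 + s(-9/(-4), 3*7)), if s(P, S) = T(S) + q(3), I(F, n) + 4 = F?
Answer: -1/257 ≈ -0.0038911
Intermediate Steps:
I(F, n) = -4 + F
q(V) = 3 + V (q(V) = V - (-4 + 1) = V - 1*(-3) = V + 3 = 3 + V)
s(P, S) = 6 + S (s(P, S) = S + (3 + 3) = S + 6 = 6 + S)
1/(-284 + s(-9/(-4), 3*7)) = 1/(-284 + (6 + 3*7)) = 1/(-284 + (6 + 21)) = 1/(-284 + 27) = 1/(-257) = -1/257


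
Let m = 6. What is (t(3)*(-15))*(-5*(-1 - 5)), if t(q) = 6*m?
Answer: -16200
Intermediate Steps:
t(q) = 36 (t(q) = 6*6 = 36)
(t(3)*(-15))*(-5*(-1 - 5)) = (36*(-15))*(-5*(-1 - 5)) = -(-2700)*(-6) = -540*30 = -16200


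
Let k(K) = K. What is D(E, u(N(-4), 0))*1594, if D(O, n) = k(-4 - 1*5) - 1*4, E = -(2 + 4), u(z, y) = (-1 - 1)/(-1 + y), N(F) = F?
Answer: -20722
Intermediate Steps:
u(z, y) = -2/(-1 + y)
E = -6 (E = -1*6 = -6)
D(O, n) = -13 (D(O, n) = (-4 - 1*5) - 1*4 = (-4 - 5) - 4 = -9 - 4 = -13)
D(E, u(N(-4), 0))*1594 = -13*1594 = -20722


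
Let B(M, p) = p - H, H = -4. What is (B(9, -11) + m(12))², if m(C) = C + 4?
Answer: 81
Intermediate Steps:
m(C) = 4 + C
B(M, p) = 4 + p (B(M, p) = p - 1*(-4) = p + 4 = 4 + p)
(B(9, -11) + m(12))² = ((4 - 11) + (4 + 12))² = (-7 + 16)² = 9² = 81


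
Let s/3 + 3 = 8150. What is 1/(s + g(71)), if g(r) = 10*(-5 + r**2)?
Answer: 1/74801 ≈ 1.3369e-5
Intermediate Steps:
s = 24441 (s = -9 + 3*8150 = -9 + 24450 = 24441)
g(r) = -50 + 10*r**2
1/(s + g(71)) = 1/(24441 + (-50 + 10*71**2)) = 1/(24441 + (-50 + 10*5041)) = 1/(24441 + (-50 + 50410)) = 1/(24441 + 50360) = 1/74801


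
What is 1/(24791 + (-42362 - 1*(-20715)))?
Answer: 1/3144 ≈ 0.00031807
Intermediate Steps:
1/(24791 + (-42362 - 1*(-20715))) = 1/(24791 + (-42362 + 20715)) = 1/(24791 - 21647) = 1/3144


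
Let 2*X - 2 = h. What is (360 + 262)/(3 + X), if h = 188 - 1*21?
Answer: 1244/175 ≈ 7.1086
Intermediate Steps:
h = 167 (h = 188 - 21 = 167)
X = 169/2 (X = 1 + (½)*167 = 1 + 167/2 = 169/2 ≈ 84.500)
(360 + 262)/(3 + X) = (360 + 262)/(3 + 169/2) = 622/(175/2) = 622*(2/175) = 1244/175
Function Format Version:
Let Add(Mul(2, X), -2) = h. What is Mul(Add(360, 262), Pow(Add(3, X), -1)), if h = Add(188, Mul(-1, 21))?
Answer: Rational(1244, 175) ≈ 7.1086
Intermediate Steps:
h = 167 (h = Add(188, -21) = 167)
X = Rational(169, 2) (X = Add(1, Mul(Rational(1, 2), 167)) = Add(1, Rational(167, 2)) = Rational(169, 2) ≈ 84.500)
Mul(Add(360, 262), Pow(Add(3, X), -1)) = Mul(Add(360, 262), Pow(Add(3, Rational(169, 2)), -1)) = Mul(622, Pow(Rational(175, 2), -1)) = Mul(622, Rational(2, 175)) = Rational(1244, 175)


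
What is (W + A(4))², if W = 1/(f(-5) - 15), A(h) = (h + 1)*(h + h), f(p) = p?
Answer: 638401/400 ≈ 1596.0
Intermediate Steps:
A(h) = 2*h*(1 + h) (A(h) = (1 + h)*(2*h) = 2*h*(1 + h))
W = -1/20 (W = 1/(-5 - 15) = 1/(-20) = -1/20 ≈ -0.050000)
(W + A(4))² = (-1/20 + 2*4*(1 + 4))² = (-1/20 + 2*4*5)² = (-1/20 + 40)² = (799/20)² = 638401/400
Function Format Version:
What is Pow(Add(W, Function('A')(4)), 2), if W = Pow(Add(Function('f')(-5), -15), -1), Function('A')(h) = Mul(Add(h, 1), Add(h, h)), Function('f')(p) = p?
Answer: Rational(638401, 400) ≈ 1596.0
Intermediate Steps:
Function('A')(h) = Mul(2, h, Add(1, h)) (Function('A')(h) = Mul(Add(1, h), Mul(2, h)) = Mul(2, h, Add(1, h)))
W = Rational(-1, 20) (W = Pow(Add(-5, -15), -1) = Pow(-20, -1) = Rational(-1, 20) ≈ -0.050000)
Pow(Add(W, Function('A')(4)), 2) = Pow(Add(Rational(-1, 20), Mul(2, 4, Add(1, 4))), 2) = Pow(Add(Rational(-1, 20), Mul(2, 4, 5)), 2) = Pow(Add(Rational(-1, 20), 40), 2) = Pow(Rational(799, 20), 2) = Rational(638401, 400)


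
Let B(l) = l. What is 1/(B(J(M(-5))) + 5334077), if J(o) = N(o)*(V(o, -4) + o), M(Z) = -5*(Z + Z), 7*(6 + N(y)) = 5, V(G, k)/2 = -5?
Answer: 7/37337059 ≈ 1.8748e-7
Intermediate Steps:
V(G, k) = -10 (V(G, k) = 2*(-5) = -10)
N(y) = -37/7 (N(y) = -6 + (⅐)*5 = -6 + 5/7 = -37/7)
M(Z) = -10*Z
J(o) = 370/7 - 37*o/7 (J(o) = -37*(-10 + o)/7 = 370/7 - 37*o/7)
1/(B(J(M(-5))) + 5334077) = 1/((370/7 - (-370)*(-5)/7) + 5334077) = 1/((370/7 - 37/7*50) + 5334077) = 1/((370/7 - 1850/7) + 5334077) = 1/(-1480/7 + 5334077) = 1/(37337059/7) = 7/37337059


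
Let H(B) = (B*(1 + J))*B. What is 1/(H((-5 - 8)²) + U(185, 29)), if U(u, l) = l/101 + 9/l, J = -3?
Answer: -2929/167308588 ≈ -1.7507e-5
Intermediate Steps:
U(u, l) = 9/l + l/101 (U(u, l) = l*(1/101) + 9/l = l/101 + 9/l = 9/l + l/101)
H(B) = -2*B² (H(B) = (B*(1 - 3))*B = (B*(-2))*B = (-2*B)*B = -2*B²)
1/(H((-5 - 8)²) + U(185, 29)) = 1/(-2*(-5 - 8)⁴ + (9/29 + (1/101)*29)) = 1/(-2*((-13)²)² + (9*(1/29) + 29/101)) = 1/(-2*169² + (9/29 + 29/101)) = 1/(-2*28561 + 1750/2929) = 1/(-57122 + 1750/2929) = 1/(-167308588/2929) = -2929/167308588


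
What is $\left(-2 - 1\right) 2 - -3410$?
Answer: $3404$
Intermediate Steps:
$\left(-2 - 1\right) 2 - -3410 = \left(-3\right) 2 + 3410 = -6 + 3410 = 3404$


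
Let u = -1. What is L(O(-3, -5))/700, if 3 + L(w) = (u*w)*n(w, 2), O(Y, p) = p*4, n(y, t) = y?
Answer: -403/700 ≈ -0.57571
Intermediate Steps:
O(Y, p) = 4*p
L(w) = -3 - w**2 (L(w) = -3 + (-w)*w = -3 - w**2)
L(O(-3, -5))/700 = (-3 - (4*(-5))**2)/700 = (-3 - 1*(-20)**2)*(1/700) = (-3 - 1*400)*(1/700) = (-3 - 400)*(1/700) = -403*1/700 = -403/700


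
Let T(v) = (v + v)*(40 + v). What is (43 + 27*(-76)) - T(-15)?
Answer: -1259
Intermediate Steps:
T(v) = 2*v*(40 + v) (T(v) = (2*v)*(40 + v) = 2*v*(40 + v))
(43 + 27*(-76)) - T(-15) = (43 + 27*(-76)) - 2*(-15)*(40 - 15) = (43 - 2052) - 2*(-15)*25 = -2009 - 1*(-750) = -2009 + 750 = -1259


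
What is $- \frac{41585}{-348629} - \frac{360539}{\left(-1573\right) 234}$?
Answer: $\frac{141001041001}{128324059578} \approx 1.0988$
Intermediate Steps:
$- \frac{41585}{-348629} - \frac{360539}{\left(-1573\right) 234} = \left(-41585\right) \left(- \frac{1}{348629}\right) - \frac{360539}{-368082} = \frac{41585}{348629} - - \frac{360539}{368082} = \frac{41585}{348629} + \frac{360539}{368082} = \frac{141001041001}{128324059578}$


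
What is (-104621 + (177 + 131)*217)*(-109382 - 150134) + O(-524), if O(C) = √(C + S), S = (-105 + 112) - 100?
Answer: 9805812060 + I*√617 ≈ 9.8058e+9 + 24.839*I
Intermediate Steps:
S = -93 (S = 7 - 100 = -93)
O(C) = √(-93 + C) (O(C) = √(C - 93) = √(-93 + C))
(-104621 + (177 + 131)*217)*(-109382 - 150134) + O(-524) = (-104621 + (177 + 131)*217)*(-109382 - 150134) + √(-93 - 524) = (-104621 + 308*217)*(-259516) + √(-617) = (-104621 + 66836)*(-259516) + I*√617 = -37785*(-259516) + I*√617 = 9805812060 + I*√617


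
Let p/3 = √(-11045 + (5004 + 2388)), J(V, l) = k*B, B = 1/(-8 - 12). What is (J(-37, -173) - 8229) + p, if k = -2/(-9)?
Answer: -740611/90 + 3*I*√3653 ≈ -8229.0 + 181.32*I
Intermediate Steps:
k = 2/9 (k = -2*(-⅑) = 2/9 ≈ 0.22222)
B = -1/20 (B = 1/(-20) = -1/20 ≈ -0.050000)
J(V, l) = -1/90 (J(V, l) = (2/9)*(-1/20) = -1/90)
p = 3*I*√3653 (p = 3*√(-11045 + (5004 + 2388)) = 3*√(-11045 + 7392) = 3*√(-3653) = 3*(I*√3653) = 3*I*√3653 ≈ 181.32*I)
(J(-37, -173) - 8229) + p = (-1/90 - 8229) + 3*I*√3653 = -740611/90 + 3*I*√3653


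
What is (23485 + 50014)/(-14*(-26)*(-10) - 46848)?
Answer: -73499/50488 ≈ -1.4558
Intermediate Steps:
(23485 + 50014)/(-14*(-26)*(-10) - 46848) = 73499/(364*(-10) - 46848) = 73499/(-3640 - 46848) = 73499/(-50488) = 73499*(-1/50488) = -73499/50488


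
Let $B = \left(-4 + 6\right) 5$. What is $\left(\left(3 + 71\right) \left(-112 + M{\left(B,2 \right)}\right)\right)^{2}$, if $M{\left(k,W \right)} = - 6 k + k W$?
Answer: $126517504$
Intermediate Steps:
$B = 10$ ($B = 2 \cdot 5 = 10$)
$M{\left(k,W \right)} = - 6 k + W k$
$\left(\left(3 + 71\right) \left(-112 + M{\left(B,2 \right)}\right)\right)^{2} = \left(\left(3 + 71\right) \left(-112 + 10 \left(-6 + 2\right)\right)\right)^{2} = \left(74 \left(-112 + 10 \left(-4\right)\right)\right)^{2} = \left(74 \left(-112 - 40\right)\right)^{2} = \left(74 \left(-152\right)\right)^{2} = \left(-11248\right)^{2} = 126517504$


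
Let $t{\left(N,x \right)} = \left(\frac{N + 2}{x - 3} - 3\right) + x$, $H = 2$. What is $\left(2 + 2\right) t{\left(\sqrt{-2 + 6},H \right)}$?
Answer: $-20$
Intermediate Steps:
$t{\left(N,x \right)} = -3 + x + \frac{2 + N}{-3 + x}$ ($t{\left(N,x \right)} = \left(\frac{2 + N}{-3 + x} - 3\right) + x = \left(-3 + \frac{2 + N}{-3 + x}\right) + x = -3 + x + \frac{2 + N}{-3 + x}$)
$\left(2 + 2\right) t{\left(\sqrt{-2 + 6},H \right)} = \left(2 + 2\right) \frac{11 + \sqrt{-2 + 6} + 2^{2} - 12}{-3 + 2} = 4 \frac{11 + \sqrt{4} + 4 - 12}{-1} = 4 \left(- (11 + 2 + 4 - 12)\right) = 4 \left(\left(-1\right) 5\right) = 4 \left(-5\right) = -20$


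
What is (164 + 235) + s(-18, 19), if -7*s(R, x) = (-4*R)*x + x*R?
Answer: 1767/7 ≈ 252.43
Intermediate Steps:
s(R, x) = 3*R*x/7 (s(R, x) = -((-4*R)*x + x*R)/7 = -(-4*R*x + R*x)/7 = -(-3)*R*x/7 = 3*R*x/7)
(164 + 235) + s(-18, 19) = (164 + 235) + (3/7)*(-18)*19 = 399 - 1026/7 = 1767/7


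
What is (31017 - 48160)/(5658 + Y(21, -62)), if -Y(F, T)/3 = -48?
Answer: -17143/5802 ≈ -2.9547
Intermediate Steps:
Y(F, T) = 144 (Y(F, T) = -3*(-48) = 144)
(31017 - 48160)/(5658 + Y(21, -62)) = (31017 - 48160)/(5658 + 144) = -17143/5802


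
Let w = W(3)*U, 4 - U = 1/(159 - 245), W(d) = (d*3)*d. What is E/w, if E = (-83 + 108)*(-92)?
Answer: -1720/81 ≈ -21.235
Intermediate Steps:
W(d) = 3*d² (W(d) = (3*d)*d = 3*d²)
U = 345/86 (U = 4 - 1/(159 - 245) = 4 - 1/(-86) = 4 - 1*(-1/86) = 4 + 1/86 = 345/86 ≈ 4.0116)
E = -2300 (E = 25*(-92) = -2300)
w = 9315/86 (w = (3*3²)*(345/86) = (3*9)*(345/86) = 27*(345/86) = 9315/86 ≈ 108.31)
E/w = -2300/9315/86 = -2300*86/9315 = -1720/81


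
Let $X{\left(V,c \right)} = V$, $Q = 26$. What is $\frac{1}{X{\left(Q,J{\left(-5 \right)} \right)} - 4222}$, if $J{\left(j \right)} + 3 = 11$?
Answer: $- \frac{1}{4196} \approx -0.00023832$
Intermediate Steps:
$J{\left(j \right)} = 8$ ($J{\left(j \right)} = -3 + 11 = 8$)
$\frac{1}{X{\left(Q,J{\left(-5 \right)} \right)} - 4222} = \frac{1}{26 - 4222} = \frac{1}{-4196} = - \frac{1}{4196}$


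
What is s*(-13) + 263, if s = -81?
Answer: 1316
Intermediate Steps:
s*(-13) + 263 = -81*(-13) + 263 = 1053 + 263 = 1316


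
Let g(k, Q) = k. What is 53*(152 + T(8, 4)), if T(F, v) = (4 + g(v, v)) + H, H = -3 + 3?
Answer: 8480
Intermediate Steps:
H = 0
T(F, v) = 4 + v (T(F, v) = (4 + v) + 0 = 4 + v)
53*(152 + T(8, 4)) = 53*(152 + (4 + 4)) = 53*(152 + 8) = 53*160 = 8480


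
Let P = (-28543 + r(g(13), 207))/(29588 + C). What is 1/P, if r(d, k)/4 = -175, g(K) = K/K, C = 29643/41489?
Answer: -1227606175/1213262827 ≈ -1.0118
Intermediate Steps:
C = 29643/41489 (C = 29643*(1/41489) = 29643/41489 ≈ 0.71448)
g(K) = 1
r(d, k) = -700 (r(d, k) = 4*(-175) = -700)
P = -1213262827/1227606175 (P = (-28543 - 700)/(29588 + 29643/41489) = -29243/1227606175/41489 = -29243*41489/1227606175 = -1213262827/1227606175 ≈ -0.98832)
1/P = 1/(-1213262827/1227606175) = -1227606175/1213262827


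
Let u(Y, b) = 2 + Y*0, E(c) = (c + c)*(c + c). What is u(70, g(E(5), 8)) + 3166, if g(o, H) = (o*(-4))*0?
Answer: 3168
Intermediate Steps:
E(c) = 4*c² (E(c) = (2*c)*(2*c) = 4*c²)
g(o, H) = 0 (g(o, H) = -4*o*0 = 0)
u(Y, b) = 2 (u(Y, b) = 2 + 0 = 2)
u(70, g(E(5), 8)) + 3166 = 2 + 3166 = 3168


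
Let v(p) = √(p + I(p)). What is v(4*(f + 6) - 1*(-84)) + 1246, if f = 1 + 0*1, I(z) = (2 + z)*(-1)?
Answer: 1246 + I*√2 ≈ 1246.0 + 1.4142*I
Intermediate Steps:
I(z) = -2 - z
f = 1 (f = 1 + 0 = 1)
v(p) = I*√2 (v(p) = √(p + (-2 - p)) = √(-2) = I*√2)
v(4*(f + 6) - 1*(-84)) + 1246 = I*√2 + 1246 = 1246 + I*√2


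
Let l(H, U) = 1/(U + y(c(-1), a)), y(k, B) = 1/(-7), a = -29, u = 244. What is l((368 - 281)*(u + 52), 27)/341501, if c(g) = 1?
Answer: 7/64202188 ≈ 1.0903e-7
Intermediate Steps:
y(k, B) = -1/7
l(H, U) = 1/(-1/7 + U) (l(H, U) = 1/(U - 1/7) = 1/(-1/7 + U))
l((368 - 281)*(u + 52), 27)/341501 = (7/(-1 + 7*27))/341501 = (7/(-1 + 189))*(1/341501) = (7/188)*(1/341501) = 7/64202188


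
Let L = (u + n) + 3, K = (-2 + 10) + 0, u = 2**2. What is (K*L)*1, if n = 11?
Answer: 144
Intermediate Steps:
u = 4
K = 8 (K = 8 + 0 = 8)
L = 18 (L = (4 + 11) + 3 = 15 + 3 = 18)
(K*L)*1 = (8*18)*1 = 144*1 = 144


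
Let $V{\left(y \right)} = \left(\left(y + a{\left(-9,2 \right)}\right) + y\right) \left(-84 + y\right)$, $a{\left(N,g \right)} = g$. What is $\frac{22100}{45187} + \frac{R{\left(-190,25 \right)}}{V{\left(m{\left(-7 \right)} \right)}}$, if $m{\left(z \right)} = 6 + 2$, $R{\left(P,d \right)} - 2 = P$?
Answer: $\frac{9681989}{15453954} \approx 0.62651$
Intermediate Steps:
$R{\left(P,d \right)} = 2 + P$
$m{\left(z \right)} = 8$
$V{\left(y \right)} = \left(-84 + y\right) \left(2 + 2 y\right)$ ($V{\left(y \right)} = \left(\left(y + 2\right) + y\right) \left(-84 + y\right) = \left(\left(2 + y\right) + y\right) \left(-84 + y\right) = \left(2 + 2 y\right) \left(-84 + y\right) = \left(-84 + y\right) \left(2 + 2 y\right)$)
$\frac{22100}{45187} + \frac{R{\left(-190,25 \right)}}{V{\left(m{\left(-7 \right)} \right)}} = \frac{22100}{45187} + \frac{2 - 190}{-168 - 1328 + 2 \cdot 8^{2}} = 22100 \cdot \frac{1}{45187} - \frac{188}{-168 - 1328 + 2 \cdot 64} = \frac{22100}{45187} - \frac{188}{-168 - 1328 + 128} = \frac{22100}{45187} - \frac{188}{-1368} = \frac{22100}{45187} - - \frac{47}{342} = \frac{22100}{45187} + \frac{47}{342} = \frac{9681989}{15453954}$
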